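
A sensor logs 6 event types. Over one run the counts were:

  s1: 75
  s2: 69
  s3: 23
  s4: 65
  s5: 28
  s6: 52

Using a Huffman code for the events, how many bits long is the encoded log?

778

Greedily combine the two least-frequent nodes:
s3(23) + s5(28) → 51
51 + s6(52) → 103
s4(65) + s2(69) → 134
s1(75) + 103 → 178
134 + 178 → 312
The encoded length is the sum of every internal node's weight: 51 + 103 + 134 + 178 + 312 = 778 bits.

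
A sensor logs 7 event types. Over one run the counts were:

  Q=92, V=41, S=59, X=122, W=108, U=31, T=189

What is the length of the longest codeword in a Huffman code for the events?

4

Merge the two lowest-weight nodes at each step:
U(31) + V(41) → 72
S(59) + 72 → 131
Q(92) + W(108) → 200
X(122) + 131 → 253
T(189) + 200 → 389
253 + 389 → 642
The rarest symbols sit at the bottom; the longest codeword is 4 bits.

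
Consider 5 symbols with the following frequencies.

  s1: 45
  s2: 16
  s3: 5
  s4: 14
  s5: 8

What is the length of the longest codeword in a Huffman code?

Merge the two lowest-weight nodes at each step:
s3(5) + s5(8) → 13
13 + s4(14) → 27
s2(16) + 27 → 43
43 + s1(45) → 88
Maximum depth reached is 4.

4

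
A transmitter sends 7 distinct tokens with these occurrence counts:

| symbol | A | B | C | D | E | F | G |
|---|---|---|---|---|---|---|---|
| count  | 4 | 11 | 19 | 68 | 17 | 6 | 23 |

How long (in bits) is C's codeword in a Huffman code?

3

Build the tree from the bottom:
combine A(4), F(6) → 10
combine 10, B(11) → 21
combine E(17), C(19) → 36
combine 21, G(23) → 44
combine 36, 44 → 80
combine D(68), 80 → 148
C's leaf is at depth 3, giving a 3-bit codeword.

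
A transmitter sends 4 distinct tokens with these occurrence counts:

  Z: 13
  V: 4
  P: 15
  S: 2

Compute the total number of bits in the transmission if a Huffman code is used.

Build the Huffman tree bottom-up:
S(2) + V(4) → 6
6 + Z(13) → 19
P(15) + 19 → 34
Total encoded bits = sum of merged weights = 6 + 19 + 34 = 59.

59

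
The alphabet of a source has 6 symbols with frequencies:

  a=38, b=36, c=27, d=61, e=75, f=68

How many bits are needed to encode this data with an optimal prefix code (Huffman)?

772

Merge the two smallest weights repeatedly:
merge c(27) and b(36): 63
merge a(38) and d(61): 99
merge 63 and f(68): 131
merge e(75) and 99: 174
merge 131 and 174: 305
Total encoded bits = sum of merged weights = 63 + 99 + 131 + 174 + 305 = 772.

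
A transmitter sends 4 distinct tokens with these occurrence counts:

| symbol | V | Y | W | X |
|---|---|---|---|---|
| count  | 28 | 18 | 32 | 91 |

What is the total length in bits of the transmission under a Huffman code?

293

Greedily combine the two least-frequent nodes:
combine Y(18), V(28) → 46
combine W(32), 46 → 78
combine 78, X(91) → 169
Total encoded bits = sum of merged weights = 46 + 78 + 169 = 293.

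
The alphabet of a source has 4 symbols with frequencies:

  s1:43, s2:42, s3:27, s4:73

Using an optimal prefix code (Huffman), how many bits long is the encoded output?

Build the Huffman tree bottom-up:
merge s3(27) and s2(42): 69
merge s1(43) and 69: 112
merge s4(73) and 112: 185
Total encoded bits = sum of merged weights = 69 + 112 + 185 = 366.

366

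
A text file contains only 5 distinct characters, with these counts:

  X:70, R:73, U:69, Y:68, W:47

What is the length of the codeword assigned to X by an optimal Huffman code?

Repeatedly merge the two smallest:
merge W(47) and Y(68): 115
merge U(69) and X(70): 139
merge R(73) and 115: 188
merge 139 and 188: 327
The subtree containing X is merged 2 times, so code length = 2.

2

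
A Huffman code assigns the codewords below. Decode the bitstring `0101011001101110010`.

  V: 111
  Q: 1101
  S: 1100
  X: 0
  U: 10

XUUSQSU

Read left to right; each codeword is recognised as soon as it completes (prefix code):
  0→X | 10→U | 10→U | 1100→S | 1101→Q | 1100→S | 10→U
Decoded message: XUUSQSU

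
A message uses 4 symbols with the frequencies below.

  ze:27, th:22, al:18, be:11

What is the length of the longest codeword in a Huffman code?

Merge the two lowest-weight nodes at each step:
merge be(11) and al(18): 29
merge th(22) and ze(27): 49
merge 29 and 49: 78
The first pair merged (be, al) ends up deepest, at depth 2.

2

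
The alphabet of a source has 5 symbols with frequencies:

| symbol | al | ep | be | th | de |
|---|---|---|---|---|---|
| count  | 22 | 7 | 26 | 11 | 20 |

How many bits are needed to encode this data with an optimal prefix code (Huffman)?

190

Merge the two smallest weights repeatedly:
combine ep(7), th(11) → 18
combine 18, de(20) → 38
combine al(22), be(26) → 48
combine 38, 48 → 86
The encoded length is the sum of every internal node's weight: 18 + 38 + 48 + 86 = 190 bits.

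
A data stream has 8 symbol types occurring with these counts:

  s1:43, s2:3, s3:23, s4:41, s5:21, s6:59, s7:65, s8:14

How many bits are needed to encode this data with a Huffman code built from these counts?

738

Merge the two smallest weights repeatedly:
combine s2(3), s8(14) → 17
combine 17, s5(21) → 38
combine s3(23), 38 → 61
combine s4(41), s1(43) → 84
combine s6(59), 61 → 120
combine s7(65), 84 → 149
combine 120, 149 → 269
Total encoded bits = sum of merged weights = 17 + 38 + 61 + 84 + 120 + 149 + 269 = 738.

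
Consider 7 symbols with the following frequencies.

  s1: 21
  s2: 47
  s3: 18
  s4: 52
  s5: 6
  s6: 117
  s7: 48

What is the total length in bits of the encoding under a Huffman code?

Build the Huffman tree bottom-up:
s5(6) + s3(18) → 24
s1(21) + 24 → 45
45 + s2(47) → 92
s7(48) + s4(52) → 100
92 + 100 → 192
s6(117) + 192 → 309
Each symbol's bit-cost is frequency × depth; summing gives 762 bits (equivalently 24 + 45 + 92 + 100 + 192 + 309).

762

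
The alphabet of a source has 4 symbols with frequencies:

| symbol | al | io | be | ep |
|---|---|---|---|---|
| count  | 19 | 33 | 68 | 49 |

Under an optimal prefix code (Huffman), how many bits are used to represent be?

Huffman merges, smallest pair first:
al(19) + io(33) → 52
ep(49) + 52 → 101
be(68) + 101 → 169
be sits one level below the root: a 1-bit codeword.

1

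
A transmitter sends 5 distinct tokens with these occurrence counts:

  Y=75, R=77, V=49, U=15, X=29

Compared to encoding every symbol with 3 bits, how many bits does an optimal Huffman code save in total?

201

Fixed-length: 3 bits × 245 symbols = 735 bits.
Huffman merges:
U(15) + X(29) → 44
44 + V(49) → 93
Y(75) + R(77) → 152
93 + 152 → 245
Huffman total = 44 + 93 + 152 + 245 = 534 bits.
Saving = 735 − 534 = 201 bits.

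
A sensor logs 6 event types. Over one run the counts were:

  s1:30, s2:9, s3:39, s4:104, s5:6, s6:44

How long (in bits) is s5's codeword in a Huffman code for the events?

Repeatedly merge the two smallest:
s5(6) + s2(9) → 15
15 + s1(30) → 45
s3(39) + s6(44) → 83
45 + 83 → 128
s4(104) + 128 → 232
s5 sits 4 levels below the root, so its codeword is 4 bits.

4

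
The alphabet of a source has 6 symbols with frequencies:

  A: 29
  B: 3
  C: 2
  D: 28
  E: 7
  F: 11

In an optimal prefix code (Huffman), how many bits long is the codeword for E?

Huffman merges, smallest pair first:
merge C(2) and B(3): 5
merge 5 and E(7): 12
merge F(11) and 12: 23
merge 23 and D(28): 51
merge A(29) and 51: 80
The subtree containing E is merged 4 times, so code length = 4.

4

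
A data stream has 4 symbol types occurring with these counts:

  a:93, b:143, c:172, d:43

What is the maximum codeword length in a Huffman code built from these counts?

Merge the two lowest-weight nodes at each step:
merge d(43) and a(93): 136
merge 136 and b(143): 279
merge c(172) and 279: 451
Maximum depth reached is 3.

3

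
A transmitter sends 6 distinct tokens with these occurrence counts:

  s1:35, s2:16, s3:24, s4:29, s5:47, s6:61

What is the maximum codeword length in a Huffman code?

3

Merge the two lowest-weight nodes at each step:
merge s2(16) and s3(24): 40
merge s4(29) and s1(35): 64
merge 40 and s5(47): 87
merge s6(61) and 64: 125
merge 87 and 125: 212
Maximum depth reached is 3.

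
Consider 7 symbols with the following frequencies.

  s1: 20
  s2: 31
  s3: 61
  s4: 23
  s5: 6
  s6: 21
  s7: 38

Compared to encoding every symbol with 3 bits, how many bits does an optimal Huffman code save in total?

73

Fixed-length: 3 bits × 200 symbols = 600 bits.
Huffman merges:
merge s5(6) and s1(20): 26
merge s6(21) and s4(23): 44
merge 26 and s2(31): 57
merge s7(38) and 44: 82
merge 57 and s3(61): 118
merge 82 and 118: 200
Huffman total = 26 + 44 + 57 + 82 + 118 + 200 = 527 bits.
Saving = 600 − 527 = 73 bits.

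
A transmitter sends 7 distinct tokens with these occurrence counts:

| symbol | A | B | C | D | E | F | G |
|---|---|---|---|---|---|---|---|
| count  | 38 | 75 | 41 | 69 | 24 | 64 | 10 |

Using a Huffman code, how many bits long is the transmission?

Greedily combine the two least-frequent nodes:
merge G(10) and E(24): 34
merge 34 and A(38): 72
merge C(41) and F(64): 105
merge D(69) and 72: 141
merge B(75) and 105: 180
merge 141 and 180: 321
Each symbol's bit-cost is frequency × depth; summing gives 853 bits (equivalently 34 + 72 + 105 + 141 + 180 + 321).

853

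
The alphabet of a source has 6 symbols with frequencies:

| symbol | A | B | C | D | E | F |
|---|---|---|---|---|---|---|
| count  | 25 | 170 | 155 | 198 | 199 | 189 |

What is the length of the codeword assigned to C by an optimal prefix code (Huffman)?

4

Repeatedly merge the two smallest:
A(25) + C(155) → 180
B(170) + 180 → 350
F(189) + D(198) → 387
E(199) + 350 → 549
387 + 549 → 936
C's leaf is at depth 4, giving a 4-bit codeword.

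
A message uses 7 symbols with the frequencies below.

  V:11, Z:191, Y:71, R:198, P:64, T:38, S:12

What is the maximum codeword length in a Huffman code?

Merge the two lowest-weight nodes at each step:
V(11) + S(12) → 23
23 + T(38) → 61
61 + P(64) → 125
Y(71) + 125 → 196
Z(191) + 196 → 387
R(198) + 387 → 585
The rarest symbols sit at the bottom; the longest codeword is 6 bits.

6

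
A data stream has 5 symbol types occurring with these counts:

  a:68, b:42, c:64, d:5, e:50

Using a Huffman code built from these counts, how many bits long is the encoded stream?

Greedily combine the two least-frequent nodes:
d(5) + b(42) → 47
47 + e(50) → 97
c(64) + a(68) → 132
97 + 132 → 229
Total encoded bits = sum of merged weights = 47 + 97 + 132 + 229 = 505.

505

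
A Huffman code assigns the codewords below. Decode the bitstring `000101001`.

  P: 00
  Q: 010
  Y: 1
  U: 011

PQYPY

Read left to right; each codeword is recognised as soon as it completes (prefix code):
  00→P | 010→Q | 1→Y | 00→P | 1→Y
Decoded message: PQYPY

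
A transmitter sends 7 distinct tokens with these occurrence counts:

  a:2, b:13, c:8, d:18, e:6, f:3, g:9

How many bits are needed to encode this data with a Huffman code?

Greedily combine the two least-frequent nodes:
merge a(2) and f(3): 5
merge 5 and e(6): 11
merge c(8) and g(9): 17
merge 11 and b(13): 24
merge 17 and d(18): 35
merge 24 and 35: 59
Each symbol's bit-cost is frequency × depth; summing gives 151 bits (equivalently 5 + 11 + 17 + 24 + 35 + 59).

151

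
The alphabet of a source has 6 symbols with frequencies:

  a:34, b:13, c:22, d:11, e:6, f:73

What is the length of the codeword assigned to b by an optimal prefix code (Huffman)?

4

Repeatedly merge the two smallest:
combine e(6), d(11) → 17
combine b(13), 17 → 30
combine c(22), 30 → 52
combine a(34), 52 → 86
combine f(73), 86 → 159
b sits 4 levels below the root, so its codeword is 4 bits.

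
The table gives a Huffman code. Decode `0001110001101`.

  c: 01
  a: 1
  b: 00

bcaabcac

Read left to right; each codeword is recognised as soon as it completes (prefix code):
  00→b | 01→c | 1→a | 1→a | 00→b | 01→c | 1→a | 01→c
Decoded message: bcaabcac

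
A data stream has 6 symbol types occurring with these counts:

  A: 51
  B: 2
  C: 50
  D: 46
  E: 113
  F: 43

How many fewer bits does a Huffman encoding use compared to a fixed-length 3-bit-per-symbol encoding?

181

Fixed-length: 3 bits × 305 symbols = 915 bits.
Huffman merges:
B(2) + F(43) → 45
45 + D(46) → 91
C(50) + A(51) → 101
91 + 101 → 192
E(113) + 192 → 305
Huffman total = 45 + 91 + 101 + 192 + 305 = 734 bits.
Saving = 915 − 734 = 181 bits.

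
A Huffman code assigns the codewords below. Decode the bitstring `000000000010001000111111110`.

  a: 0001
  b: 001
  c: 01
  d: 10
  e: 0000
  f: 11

Read left to right; each codeword is recognised as soon as it completes (prefix code):
  0000→e | 0000→e | 001→b | 0001→a | 0001→a | 11→f | 11→f | 11→f | 10→d
Decoded message: eebaafffd

eebaafffd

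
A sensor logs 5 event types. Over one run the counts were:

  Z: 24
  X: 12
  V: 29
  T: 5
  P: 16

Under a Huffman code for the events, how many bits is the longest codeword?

Merge the two lowest-weight nodes at each step:
T(5) + X(12) → 17
P(16) + 17 → 33
Z(24) + V(29) → 53
33 + 53 → 86
Maximum depth reached is 3.

3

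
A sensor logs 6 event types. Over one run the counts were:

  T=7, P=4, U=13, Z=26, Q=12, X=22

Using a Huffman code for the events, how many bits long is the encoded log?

202

Greedily combine the two least-frequent nodes:
merge P(4) and T(7): 11
merge 11 and Q(12): 23
merge U(13) and X(22): 35
merge 23 and Z(26): 49
merge 35 and 49: 84
Total encoded bits = sum of merged weights = 11 + 23 + 35 + 49 + 84 = 202.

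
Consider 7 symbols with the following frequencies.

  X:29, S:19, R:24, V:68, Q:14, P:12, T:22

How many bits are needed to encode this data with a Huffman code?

493

Greedily combine the two least-frequent nodes:
combine P(12), Q(14) → 26
combine S(19), T(22) → 41
combine R(24), 26 → 50
combine X(29), 41 → 70
combine 50, V(68) → 118
combine 70, 118 → 188
Each symbol's bit-cost is frequency × depth; summing gives 493 bits (equivalently 26 + 41 + 50 + 70 + 118 + 188).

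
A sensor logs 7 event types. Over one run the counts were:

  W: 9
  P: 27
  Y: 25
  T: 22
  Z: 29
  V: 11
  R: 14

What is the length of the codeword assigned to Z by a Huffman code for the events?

Repeatedly merge the two smallest:
merge W(9) and V(11): 20
merge R(14) and 20: 34
merge T(22) and Y(25): 47
merge P(27) and Z(29): 56
merge 34 and 47: 81
merge 56 and 81: 137
Z sits 2 levels below the root, so its codeword is 2 bits.

2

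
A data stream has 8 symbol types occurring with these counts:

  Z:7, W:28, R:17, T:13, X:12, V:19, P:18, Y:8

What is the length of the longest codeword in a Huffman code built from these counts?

4

Merge the two lowest-weight nodes at each step:
merge Z(7) and Y(8): 15
merge X(12) and T(13): 25
merge 15 and R(17): 32
merge P(18) and V(19): 37
merge 25 and W(28): 53
merge 32 and 37: 69
merge 53 and 69: 122
The rarest symbols sit at the bottom; the longest codeword is 4 bits.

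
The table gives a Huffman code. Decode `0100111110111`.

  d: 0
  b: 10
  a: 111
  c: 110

dbdaca

Read left to right; each codeword is recognised as soon as it completes (prefix code):
  0→d | 10→b | 0→d | 111→a | 110→c | 111→a
Decoded message: dbdaca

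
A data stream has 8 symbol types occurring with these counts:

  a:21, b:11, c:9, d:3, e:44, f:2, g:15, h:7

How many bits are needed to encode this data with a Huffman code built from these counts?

285

Greedily combine the two least-frequent nodes:
f(2) + d(3) → 5
5 + h(7) → 12
c(9) + b(11) → 20
12 + g(15) → 27
20 + a(21) → 41
27 + 41 → 68
e(44) + 68 → 112
Each symbol's bit-cost is frequency × depth; summing gives 285 bits (equivalently 5 + 12 + 20 + 27 + 41 + 68 + 112).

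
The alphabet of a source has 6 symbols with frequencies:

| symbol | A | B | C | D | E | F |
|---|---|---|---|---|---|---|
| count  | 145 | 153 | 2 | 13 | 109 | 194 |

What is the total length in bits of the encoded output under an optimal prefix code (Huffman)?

Merge the two smallest weights repeatedly:
combine C(2), D(13) → 15
combine 15, E(109) → 124
combine 124, A(145) → 269
combine B(153), F(194) → 347
combine 269, 347 → 616
The encoded length is the sum of every internal node's weight: 15 + 124 + 269 + 347 + 616 = 1371 bits.

1371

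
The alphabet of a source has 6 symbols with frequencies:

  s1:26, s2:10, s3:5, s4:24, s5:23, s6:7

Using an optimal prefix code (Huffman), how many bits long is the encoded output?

224

Merge the two smallest weights repeatedly:
merge s3(5) and s6(7): 12
merge s2(10) and 12: 22
merge 22 and s5(23): 45
merge s4(24) and s1(26): 50
merge 45 and 50: 95
Each symbol's bit-cost is frequency × depth; summing gives 224 bits (equivalently 12 + 22 + 45 + 50 + 95).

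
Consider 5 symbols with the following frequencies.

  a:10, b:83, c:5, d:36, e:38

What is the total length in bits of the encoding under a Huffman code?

Merge the two smallest weights repeatedly:
combine c(5), a(10) → 15
combine 15, d(36) → 51
combine e(38), 51 → 89
combine b(83), 89 → 172
The encoded length is the sum of every internal node's weight: 15 + 51 + 89 + 172 = 327 bits.

327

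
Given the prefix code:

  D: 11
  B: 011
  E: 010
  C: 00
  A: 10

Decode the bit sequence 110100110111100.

DEBBDC

Read left to right; each codeword is recognised as soon as it completes (prefix code):
  11→D | 010→E | 011→B | 011→B | 11→D | 00→C
Decoded message: DEBBDC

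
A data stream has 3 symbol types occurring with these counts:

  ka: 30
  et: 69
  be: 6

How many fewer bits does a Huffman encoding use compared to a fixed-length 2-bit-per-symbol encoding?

Fixed-length: 2 bits × 105 symbols = 210 bits.
Huffman merges:
merge be(6) and ka(30): 36
merge 36 and et(69): 105
Huffman total = 36 + 105 = 141 bits.
Saving = 210 − 141 = 69 bits.

69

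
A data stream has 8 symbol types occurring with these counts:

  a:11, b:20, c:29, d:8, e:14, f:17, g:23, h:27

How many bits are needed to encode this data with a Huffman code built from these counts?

Merge the two smallest weights repeatedly:
d(8) + a(11) → 19
e(14) + f(17) → 31
19 + b(20) → 39
g(23) + h(27) → 50
c(29) + 31 → 60
39 + 50 → 89
60 + 89 → 149
The encoded length is the sum of every internal node's weight: 19 + 31 + 39 + 50 + 60 + 89 + 149 = 437 bits.

437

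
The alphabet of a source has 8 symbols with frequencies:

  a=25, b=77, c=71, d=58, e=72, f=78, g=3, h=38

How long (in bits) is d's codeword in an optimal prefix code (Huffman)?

3

Repeatedly merge the two smallest:
g(3) + a(25) → 28
28 + h(38) → 66
d(58) + 66 → 124
c(71) + e(72) → 143
b(77) + f(78) → 155
124 + 143 → 267
155 + 267 → 422
The subtree containing d is merged 3 times, so code length = 3.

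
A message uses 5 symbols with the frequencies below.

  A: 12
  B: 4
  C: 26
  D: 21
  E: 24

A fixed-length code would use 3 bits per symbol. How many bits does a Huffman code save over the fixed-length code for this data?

71

Fixed-length: 3 bits × 87 symbols = 261 bits.
Huffman merges:
B(4) + A(12) → 16
16 + D(21) → 37
E(24) + C(26) → 50
37 + 50 → 87
Huffman total = 16 + 37 + 50 + 87 = 190 bits.
Saving = 261 − 190 = 71 bits.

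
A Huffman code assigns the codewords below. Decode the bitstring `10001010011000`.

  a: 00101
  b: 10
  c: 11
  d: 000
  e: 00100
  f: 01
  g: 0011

Read left to right; each codeword is recognised as soon as it completes (prefix code):
  10→b | 00101→a | 0011→g | 000→d
Decoded message: bagd

bagd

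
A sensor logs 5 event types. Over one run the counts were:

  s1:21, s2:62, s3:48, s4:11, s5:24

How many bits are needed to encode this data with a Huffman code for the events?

358

Merge the two smallest weights repeatedly:
s4(11) + s1(21) → 32
s5(24) + 32 → 56
s3(48) + 56 → 104
s2(62) + 104 → 166
The encoded length is the sum of every internal node's weight: 32 + 56 + 104 + 166 = 358 bits.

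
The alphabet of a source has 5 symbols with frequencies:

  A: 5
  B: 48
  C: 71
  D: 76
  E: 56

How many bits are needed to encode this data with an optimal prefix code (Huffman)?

565

Merge the two smallest weights repeatedly:
combine A(5), B(48) → 53
combine 53, E(56) → 109
combine C(71), D(76) → 147
combine 109, 147 → 256
The encoded length is the sum of every internal node's weight: 53 + 109 + 147 + 256 = 565 bits.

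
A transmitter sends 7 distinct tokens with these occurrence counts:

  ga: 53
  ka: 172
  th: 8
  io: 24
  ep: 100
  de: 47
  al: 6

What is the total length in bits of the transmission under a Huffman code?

923

Greedily combine the two least-frequent nodes:
combine al(6), th(8) → 14
combine 14, io(24) → 38
combine 38, de(47) → 85
combine ga(53), 85 → 138
combine ep(100), 138 → 238
combine ka(172), 238 → 410
Total encoded bits = sum of merged weights = 14 + 38 + 85 + 138 + 238 + 410 = 923.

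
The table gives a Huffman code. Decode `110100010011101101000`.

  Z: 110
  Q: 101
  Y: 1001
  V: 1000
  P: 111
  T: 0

ZVYZZV

Read left to right; each codeword is recognised as soon as it completes (prefix code):
  110→Z | 1000→V | 1001→Y | 110→Z | 110→Z | 1000→V
Decoded message: ZVYZZV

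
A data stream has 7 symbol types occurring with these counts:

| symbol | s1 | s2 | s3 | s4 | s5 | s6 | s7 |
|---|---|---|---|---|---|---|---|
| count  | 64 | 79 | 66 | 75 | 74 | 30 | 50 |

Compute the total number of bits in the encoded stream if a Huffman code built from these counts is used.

1235

Build the Huffman tree bottom-up:
combine s6(30), s7(50) → 80
combine s1(64), s3(66) → 130
combine s5(74), s4(75) → 149
combine s2(79), 80 → 159
combine 130, 149 → 279
combine 159, 279 → 438
The encoded length is the sum of every internal node's weight: 80 + 130 + 149 + 159 + 279 + 438 = 1235 bits.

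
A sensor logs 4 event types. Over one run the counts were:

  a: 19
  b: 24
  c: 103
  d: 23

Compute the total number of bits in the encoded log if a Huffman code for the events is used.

277

Build the Huffman tree bottom-up:
combine a(19), d(23) → 42
combine b(24), 42 → 66
combine 66, c(103) → 169
The encoded length is the sum of every internal node's weight: 42 + 66 + 169 = 277 bits.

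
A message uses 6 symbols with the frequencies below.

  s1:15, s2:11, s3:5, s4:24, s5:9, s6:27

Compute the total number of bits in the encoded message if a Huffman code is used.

221

Merge the two smallest weights repeatedly:
merge s3(5) and s5(9): 14
merge s2(11) and 14: 25
merge s1(15) and s4(24): 39
merge 25 and s6(27): 52
merge 39 and 52: 91
Total encoded bits = sum of merged weights = 14 + 25 + 39 + 52 + 91 = 221.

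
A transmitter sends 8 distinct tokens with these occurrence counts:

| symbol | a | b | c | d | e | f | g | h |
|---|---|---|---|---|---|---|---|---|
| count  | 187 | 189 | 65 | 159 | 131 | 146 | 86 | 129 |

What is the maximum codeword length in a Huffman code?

4

Merge the two lowest-weight nodes at each step:
merge c(65) and g(86): 151
merge h(129) and e(131): 260
merge f(146) and 151: 297
merge d(159) and a(187): 346
merge b(189) and 260: 449
merge 297 and 346: 643
merge 449 and 643: 1092
Maximum depth reached is 4.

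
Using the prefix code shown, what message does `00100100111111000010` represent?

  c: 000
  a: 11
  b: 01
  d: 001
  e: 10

Read left to right; each codeword is recognised as soon as it completes (prefix code):
  001→d | 001→d | 001→d | 11→a | 11→a | 10→e | 000→c | 10→e
Decoded message: dddaaece

dddaaece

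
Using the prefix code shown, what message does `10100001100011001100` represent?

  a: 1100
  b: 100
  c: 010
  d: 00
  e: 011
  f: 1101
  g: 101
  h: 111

Read left to right; each codeword is recognised as soon as it completes (prefix code):
  101→g | 00→d | 00→d | 1100→a | 011→e | 00→d | 1100→a
Decoded message: gddaeda

gddaeda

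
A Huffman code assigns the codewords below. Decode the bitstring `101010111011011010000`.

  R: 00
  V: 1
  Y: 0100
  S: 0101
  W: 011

Read left to right; each codeword is recognised as soon as it completes (prefix code):
  1→V | 0101→S | 011→W | 1→V | 011→W | 011→W | 0100→Y | 00→R
Decoded message: VSWVWWYR

VSWVWWYR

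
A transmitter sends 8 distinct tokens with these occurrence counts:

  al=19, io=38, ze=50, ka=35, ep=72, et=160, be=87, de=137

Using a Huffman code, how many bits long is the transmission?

1639

Greedily combine the two least-frequent nodes:
merge al(19) and ka(35): 54
merge io(38) and ze(50): 88
merge 54 and ep(72): 126
merge be(87) and 88: 175
merge 126 and de(137): 263
merge et(160) and 175: 335
merge 263 and 335: 598
Total encoded bits = sum of merged weights = 54 + 88 + 126 + 175 + 263 + 335 + 598 = 1639.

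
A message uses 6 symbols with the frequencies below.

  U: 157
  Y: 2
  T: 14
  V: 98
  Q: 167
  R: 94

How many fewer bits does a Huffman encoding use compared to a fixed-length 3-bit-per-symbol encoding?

406

Fixed-length: 3 bits × 532 symbols = 1596 bits.
Huffman merges:
combine Y(2), T(14) → 16
combine 16, R(94) → 110
combine V(98), 110 → 208
combine U(157), Q(167) → 324
combine 208, 324 → 532
Huffman total = 16 + 110 + 208 + 324 + 532 = 1190 bits.
Saving = 1596 − 1190 = 406 bits.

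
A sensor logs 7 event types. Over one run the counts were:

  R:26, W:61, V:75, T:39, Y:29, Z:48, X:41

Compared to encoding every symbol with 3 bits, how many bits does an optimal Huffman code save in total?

81

Fixed-length: 3 bits × 319 symbols = 957 bits.
Huffman merges:
R(26) + Y(29) → 55
T(39) + X(41) → 80
Z(48) + 55 → 103
W(61) + V(75) → 136
80 + 103 → 183
136 + 183 → 319
Huffman total = 55 + 80 + 103 + 136 + 183 + 319 = 876 bits.
Saving = 957 − 876 = 81 bits.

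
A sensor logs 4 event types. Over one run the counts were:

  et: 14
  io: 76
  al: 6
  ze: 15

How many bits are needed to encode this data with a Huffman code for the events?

166

Build the Huffman tree bottom-up:
merge al(6) and et(14): 20
merge ze(15) and 20: 35
merge 35 and io(76): 111
Total encoded bits = sum of merged weights = 20 + 35 + 111 = 166.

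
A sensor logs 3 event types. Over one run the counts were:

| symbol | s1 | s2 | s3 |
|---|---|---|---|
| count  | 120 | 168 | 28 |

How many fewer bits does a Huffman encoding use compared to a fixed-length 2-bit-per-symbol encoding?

168

Fixed-length: 2 bits × 316 symbols = 632 bits.
Huffman merges:
merge s3(28) and s1(120): 148
merge 148 and s2(168): 316
Huffman total = 148 + 316 = 464 bits.
Saving = 632 − 464 = 168 bits.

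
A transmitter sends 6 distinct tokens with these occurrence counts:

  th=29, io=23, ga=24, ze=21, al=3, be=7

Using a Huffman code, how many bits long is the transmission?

Build the Huffman tree bottom-up:
combine al(3), be(7) → 10
combine 10, ze(21) → 31
combine io(23), ga(24) → 47
combine th(29), 31 → 60
combine 47, 60 → 107
Each symbol's bit-cost is frequency × depth; summing gives 255 bits (equivalently 10 + 31 + 47 + 60 + 107).

255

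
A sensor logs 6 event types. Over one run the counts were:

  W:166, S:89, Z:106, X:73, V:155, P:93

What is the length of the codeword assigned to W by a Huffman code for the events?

Huffman merges, smallest pair first:
combine X(73), S(89) → 162
combine P(93), Z(106) → 199
combine V(155), 162 → 317
combine W(166), 199 → 365
combine 317, 365 → 682
W's leaf is at depth 2, giving a 2-bit codeword.

2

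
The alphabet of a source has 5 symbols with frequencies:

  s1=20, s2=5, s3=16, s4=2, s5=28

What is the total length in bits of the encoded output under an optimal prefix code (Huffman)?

Greedily combine the two least-frequent nodes:
merge s4(2) and s2(5): 7
merge 7 and s3(16): 23
merge s1(20) and 23: 43
merge s5(28) and 43: 71
The encoded length is the sum of every internal node's weight: 7 + 23 + 43 + 71 = 144 bits.

144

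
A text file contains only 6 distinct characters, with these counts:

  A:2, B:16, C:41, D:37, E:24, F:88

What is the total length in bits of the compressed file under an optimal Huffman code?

Build the Huffman tree bottom-up:
combine A(2), B(16) → 18
combine 18, E(24) → 42
combine D(37), C(41) → 78
combine 42, 78 → 120
combine F(88), 120 → 208
Total encoded bits = sum of merged weights = 18 + 42 + 78 + 120 + 208 = 466.

466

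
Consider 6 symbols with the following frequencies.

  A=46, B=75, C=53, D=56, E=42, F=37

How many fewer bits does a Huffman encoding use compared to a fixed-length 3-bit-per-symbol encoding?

Fixed-length: 3 bits × 309 symbols = 927 bits.
Huffman merges:
merge F(37) and E(42): 79
merge A(46) and C(53): 99
merge D(56) and B(75): 131
merge 79 and 99: 178
merge 131 and 178: 309
Huffman total = 79 + 99 + 131 + 178 + 309 = 796 bits.
Saving = 927 − 796 = 131 bits.

131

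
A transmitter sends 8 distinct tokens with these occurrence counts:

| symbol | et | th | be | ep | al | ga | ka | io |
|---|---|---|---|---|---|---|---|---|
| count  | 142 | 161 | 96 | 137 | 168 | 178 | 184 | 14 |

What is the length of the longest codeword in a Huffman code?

4

Merge the two lowest-weight nodes at each step:
io(14) + be(96) → 110
110 + ep(137) → 247
et(142) + th(161) → 303
al(168) + ga(178) → 346
ka(184) + 247 → 431
303 + 346 → 649
431 + 649 → 1080
Maximum depth reached is 4.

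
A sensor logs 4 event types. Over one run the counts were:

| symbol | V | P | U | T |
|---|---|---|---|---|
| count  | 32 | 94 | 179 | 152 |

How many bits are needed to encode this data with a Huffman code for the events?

Greedily combine the two least-frequent nodes:
V(32) + P(94) → 126
126 + T(152) → 278
U(179) + 278 → 457
Total encoded bits = sum of merged weights = 126 + 278 + 457 = 861.

861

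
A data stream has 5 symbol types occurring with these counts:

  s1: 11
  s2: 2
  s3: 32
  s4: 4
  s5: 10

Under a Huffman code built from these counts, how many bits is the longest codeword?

4

Merge the two lowest-weight nodes at each step:
combine s2(2), s4(4) → 6
combine 6, s5(10) → 16
combine s1(11), 16 → 27
combine 27, s3(32) → 59
The first pair merged (s2, s4) ends up deepest, at depth 4.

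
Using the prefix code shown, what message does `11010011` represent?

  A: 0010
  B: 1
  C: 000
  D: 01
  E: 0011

BBDE

Read left to right; each codeword is recognised as soon as it completes (prefix code):
  1→B | 1→B | 01→D | 0011→E
Decoded message: BBDE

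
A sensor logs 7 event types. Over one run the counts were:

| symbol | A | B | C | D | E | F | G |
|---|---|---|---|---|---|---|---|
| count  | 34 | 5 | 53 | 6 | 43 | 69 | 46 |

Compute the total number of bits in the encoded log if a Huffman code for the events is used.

656

Build the Huffman tree bottom-up:
B(5) + D(6) → 11
11 + A(34) → 45
E(43) + 45 → 88
G(46) + C(53) → 99
F(69) + 88 → 157
99 + 157 → 256
Each symbol's bit-cost is frequency × depth; summing gives 656 bits (equivalently 11 + 45 + 88 + 99 + 157 + 256).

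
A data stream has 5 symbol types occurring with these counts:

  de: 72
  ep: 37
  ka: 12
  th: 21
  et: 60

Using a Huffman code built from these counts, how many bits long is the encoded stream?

Merge the two smallest weights repeatedly:
combine ka(12), th(21) → 33
combine 33, ep(37) → 70
combine et(60), 70 → 130
combine de(72), 130 → 202
Each symbol's bit-cost is frequency × depth; summing gives 435 bits (equivalently 33 + 70 + 130 + 202).

435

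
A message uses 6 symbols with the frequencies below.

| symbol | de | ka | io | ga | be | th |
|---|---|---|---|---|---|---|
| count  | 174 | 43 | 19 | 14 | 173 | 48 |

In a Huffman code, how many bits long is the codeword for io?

5

Repeatedly merge the two smallest:
combine ga(14), io(19) → 33
combine 33, ka(43) → 76
combine th(48), 76 → 124
combine 124, be(173) → 297
combine de(174), 297 → 471
The subtree containing io is merged 5 times, so code length = 5.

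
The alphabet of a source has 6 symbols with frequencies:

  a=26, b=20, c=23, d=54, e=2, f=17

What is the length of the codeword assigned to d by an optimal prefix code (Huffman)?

Repeatedly merge the two smallest:
combine e(2), f(17) → 19
combine 19, b(20) → 39
combine c(23), a(26) → 49
combine 39, 49 → 88
combine d(54), 88 → 142
d sits one level below the root: a 1-bit codeword.

1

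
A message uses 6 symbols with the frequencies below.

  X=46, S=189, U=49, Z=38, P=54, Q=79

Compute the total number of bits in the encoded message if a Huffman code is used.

1071

Build the Huffman tree bottom-up:
Z(38) + X(46) → 84
U(49) + P(54) → 103
Q(79) + 84 → 163
103 + 163 → 266
S(189) + 266 → 455
The encoded length is the sum of every internal node's weight: 84 + 103 + 163 + 266 + 455 = 1071 bits.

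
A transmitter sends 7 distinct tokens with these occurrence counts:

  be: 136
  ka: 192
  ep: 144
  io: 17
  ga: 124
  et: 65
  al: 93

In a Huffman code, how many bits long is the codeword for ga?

Build the tree from the bottom:
combine io(17), et(65) → 82
combine 82, al(93) → 175
combine ga(124), be(136) → 260
combine ep(144), 175 → 319
combine ka(192), 260 → 452
combine 319, 452 → 771
ga's leaf is at depth 3, giving a 3-bit codeword.

3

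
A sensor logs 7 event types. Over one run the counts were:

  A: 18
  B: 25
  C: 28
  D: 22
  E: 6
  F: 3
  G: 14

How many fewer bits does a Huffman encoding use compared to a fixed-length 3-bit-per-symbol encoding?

Fixed-length: 3 bits × 116 symbols = 348 bits.
Huffman merges:
merge F(3) and E(6): 9
merge 9 and G(14): 23
merge A(18) and D(22): 40
merge 23 and B(25): 48
merge C(28) and 40: 68
merge 48 and 68: 116
Huffman total = 9 + 23 + 40 + 48 + 68 + 116 = 304 bits.
Saving = 348 − 304 = 44 bits.

44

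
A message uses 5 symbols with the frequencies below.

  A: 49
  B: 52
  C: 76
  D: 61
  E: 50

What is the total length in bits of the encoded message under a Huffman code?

675

Greedily combine the two least-frequent nodes:
merge A(49) and E(50): 99
merge B(52) and D(61): 113
merge C(76) and 99: 175
merge 113 and 175: 288
Each symbol's bit-cost is frequency × depth; summing gives 675 bits (equivalently 99 + 113 + 175 + 288).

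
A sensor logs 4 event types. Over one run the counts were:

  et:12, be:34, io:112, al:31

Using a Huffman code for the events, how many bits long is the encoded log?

309

Merge the two smallest weights repeatedly:
merge et(12) and al(31): 43
merge be(34) and 43: 77
merge 77 and io(112): 189
Total encoded bits = sum of merged weights = 43 + 77 + 189 = 309.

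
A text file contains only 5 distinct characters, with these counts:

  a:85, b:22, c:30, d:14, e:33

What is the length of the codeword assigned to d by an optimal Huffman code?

Build the tree from the bottom:
merge d(14) and b(22): 36
merge c(30) and e(33): 63
merge 36 and 63: 99
merge a(85) and 99: 184
d sits 3 levels below the root, so its codeword is 3 bits.

3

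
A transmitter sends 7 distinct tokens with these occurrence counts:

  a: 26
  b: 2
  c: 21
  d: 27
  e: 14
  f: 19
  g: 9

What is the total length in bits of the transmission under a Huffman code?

Merge the two smallest weights repeatedly:
b(2) + g(9) → 11
11 + e(14) → 25
f(19) + c(21) → 40
25 + a(26) → 51
d(27) + 40 → 67
51 + 67 → 118
Each symbol's bit-cost is frequency × depth; summing gives 312 bits (equivalently 11 + 25 + 40 + 51 + 67 + 118).

312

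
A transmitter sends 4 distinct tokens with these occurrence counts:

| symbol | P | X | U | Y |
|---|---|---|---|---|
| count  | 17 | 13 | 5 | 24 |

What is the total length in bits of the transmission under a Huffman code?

Greedily combine the two least-frequent nodes:
U(5) + X(13) → 18
P(17) + 18 → 35
Y(24) + 35 → 59
The encoded length is the sum of every internal node's weight: 18 + 35 + 59 = 112 bits.

112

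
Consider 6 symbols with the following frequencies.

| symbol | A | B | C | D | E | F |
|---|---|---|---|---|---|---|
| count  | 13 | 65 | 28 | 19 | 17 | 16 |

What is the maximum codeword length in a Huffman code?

4

Merge the two lowest-weight nodes at each step:
merge A(13) and F(16): 29
merge E(17) and D(19): 36
merge C(28) and 29: 57
merge 36 and 57: 93
merge B(65) and 93: 158
Maximum depth reached is 4.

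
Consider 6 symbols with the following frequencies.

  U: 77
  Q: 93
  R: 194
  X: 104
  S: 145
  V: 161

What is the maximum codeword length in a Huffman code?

3

Merge the two lowest-weight nodes at each step:
U(77) + Q(93) → 170
X(104) + S(145) → 249
V(161) + 170 → 331
R(194) + 249 → 443
331 + 443 → 774
Maximum depth reached is 3.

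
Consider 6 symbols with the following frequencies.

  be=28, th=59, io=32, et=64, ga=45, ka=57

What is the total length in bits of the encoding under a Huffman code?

732

Greedily combine the two least-frequent nodes:
combine be(28), io(32) → 60
combine ga(45), ka(57) → 102
combine th(59), 60 → 119
combine et(64), 102 → 166
combine 119, 166 → 285
Each symbol's bit-cost is frequency × depth; summing gives 732 bits (equivalently 60 + 102 + 119 + 166 + 285).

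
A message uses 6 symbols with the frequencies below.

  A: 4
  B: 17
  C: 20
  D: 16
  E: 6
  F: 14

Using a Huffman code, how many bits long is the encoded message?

188

Merge the two smallest weights repeatedly:
A(4) + E(6) → 10
10 + F(14) → 24
D(16) + B(17) → 33
C(20) + 24 → 44
33 + 44 → 77
Each symbol's bit-cost is frequency × depth; summing gives 188 bits (equivalently 10 + 24 + 33 + 44 + 77).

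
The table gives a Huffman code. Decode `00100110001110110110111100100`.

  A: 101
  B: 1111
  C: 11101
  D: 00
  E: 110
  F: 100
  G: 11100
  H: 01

DFEDCAAGF

Read left to right; each codeword is recognised as soon as it completes (prefix code):
  00→D | 100→F | 110→E | 00→D | 11101→C | 101→A | 101→A | 11100→G | 100→F
Decoded message: DFEDCAAGF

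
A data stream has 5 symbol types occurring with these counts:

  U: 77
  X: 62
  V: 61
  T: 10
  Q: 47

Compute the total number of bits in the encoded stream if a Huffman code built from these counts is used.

Greedily combine the two least-frequent nodes:
merge T(10) and Q(47): 57
merge 57 and V(61): 118
merge X(62) and U(77): 139
merge 118 and 139: 257
Each symbol's bit-cost is frequency × depth; summing gives 571 bits (equivalently 57 + 118 + 139 + 257).

571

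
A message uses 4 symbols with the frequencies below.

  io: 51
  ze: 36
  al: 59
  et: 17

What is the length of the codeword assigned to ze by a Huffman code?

3

Huffman merges, smallest pair first:
et(17) + ze(36) → 53
io(51) + 53 → 104
al(59) + 104 → 163
The subtree containing ze is merged 3 times, so code length = 3.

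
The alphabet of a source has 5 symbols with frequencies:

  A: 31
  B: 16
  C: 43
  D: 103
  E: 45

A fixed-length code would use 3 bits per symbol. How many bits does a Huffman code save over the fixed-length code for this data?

Fixed-length: 3 bits × 238 symbols = 714 bits.
Huffman merges:
combine B(16), A(31) → 47
combine C(43), E(45) → 88
combine 47, 88 → 135
combine D(103), 135 → 238
Huffman total = 47 + 88 + 135 + 238 = 508 bits.
Saving = 714 − 508 = 206 bits.

206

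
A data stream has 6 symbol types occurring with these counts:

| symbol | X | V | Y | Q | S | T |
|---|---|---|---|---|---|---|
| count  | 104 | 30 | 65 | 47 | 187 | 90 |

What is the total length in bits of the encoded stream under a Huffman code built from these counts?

1265

Merge the two smallest weights repeatedly:
combine V(30), Q(47) → 77
combine Y(65), 77 → 142
combine T(90), X(104) → 194
combine 142, S(187) → 329
combine 194, 329 → 523
Each symbol's bit-cost is frequency × depth; summing gives 1265 bits (equivalently 77 + 142 + 194 + 329 + 523).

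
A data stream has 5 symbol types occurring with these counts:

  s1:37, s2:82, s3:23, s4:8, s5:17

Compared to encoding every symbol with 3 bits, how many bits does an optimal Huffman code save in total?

Fixed-length: 3 bits × 167 symbols = 501 bits.
Huffman merges:
s4(8) + s5(17) → 25
s3(23) + 25 → 48
s1(37) + 48 → 85
s2(82) + 85 → 167
Huffman total = 25 + 48 + 85 + 167 = 325 bits.
Saving = 501 − 325 = 176 bits.

176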